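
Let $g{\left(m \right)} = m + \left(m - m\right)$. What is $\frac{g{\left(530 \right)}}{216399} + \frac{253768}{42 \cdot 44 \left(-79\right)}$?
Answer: $- \frac{43111451}{24836889} \approx -1.7358$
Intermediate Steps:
$g{\left(m \right)} = m$ ($g{\left(m \right)} = m + 0 = m$)
$\frac{g{\left(530 \right)}}{216399} + \frac{253768}{42 \cdot 44 \left(-79\right)} = \frac{530}{216399} + \frac{253768}{42 \cdot 44 \left(-79\right)} = 530 \cdot \frac{1}{216399} + \frac{253768}{1848 \left(-79\right)} = \frac{10}{4083} + \frac{253768}{-145992} = \frac{10}{4083} + 253768 \left(- \frac{1}{145992}\right) = \frac{10}{4083} - \frac{31721}{18249} = - \frac{43111451}{24836889}$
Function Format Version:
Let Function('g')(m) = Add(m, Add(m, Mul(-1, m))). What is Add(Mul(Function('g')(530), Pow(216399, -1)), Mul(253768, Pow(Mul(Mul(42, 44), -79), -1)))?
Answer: Rational(-43111451, 24836889) ≈ -1.7358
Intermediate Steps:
Function('g')(m) = m (Function('g')(m) = Add(m, 0) = m)
Add(Mul(Function('g')(530), Pow(216399, -1)), Mul(253768, Pow(Mul(Mul(42, 44), -79), -1))) = Add(Mul(530, Pow(216399, -1)), Mul(253768, Pow(Mul(Mul(42, 44), -79), -1))) = Add(Mul(530, Rational(1, 216399)), Mul(253768, Pow(Mul(1848, -79), -1))) = Add(Rational(10, 4083), Mul(253768, Pow(-145992, -1))) = Add(Rational(10, 4083), Mul(253768, Rational(-1, 145992))) = Add(Rational(10, 4083), Rational(-31721, 18249)) = Rational(-43111451, 24836889)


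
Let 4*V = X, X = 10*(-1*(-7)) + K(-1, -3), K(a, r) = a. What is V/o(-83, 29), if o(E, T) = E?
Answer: -69/332 ≈ -0.20783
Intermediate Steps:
X = 69 (X = 10*(-1*(-7)) - 1 = 10*7 - 1 = 70 - 1 = 69)
V = 69/4 (V = (¼)*69 = 69/4 ≈ 17.250)
V/o(-83, 29) = (69/4)/(-83) = (69/4)*(-1/83) = -69/332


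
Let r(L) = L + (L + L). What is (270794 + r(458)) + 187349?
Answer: 459517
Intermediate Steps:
r(L) = 3*L (r(L) = L + 2*L = 3*L)
(270794 + r(458)) + 187349 = (270794 + 3*458) + 187349 = (270794 + 1374) + 187349 = 272168 + 187349 = 459517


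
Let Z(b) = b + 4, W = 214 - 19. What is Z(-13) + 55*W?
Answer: 10716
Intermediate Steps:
W = 195
Z(b) = 4 + b
Z(-13) + 55*W = (4 - 13) + 55*195 = -9 + 10725 = 10716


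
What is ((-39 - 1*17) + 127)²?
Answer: 5041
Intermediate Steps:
((-39 - 1*17) + 127)² = ((-39 - 17) + 127)² = (-56 + 127)² = 71² = 5041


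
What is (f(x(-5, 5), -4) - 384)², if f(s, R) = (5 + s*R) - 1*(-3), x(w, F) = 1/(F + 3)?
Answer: 567009/4 ≈ 1.4175e+5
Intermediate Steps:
x(w, F) = 1/(3 + F)
f(s, R) = 8 + R*s (f(s, R) = (5 + R*s) + 3 = 8 + R*s)
(f(x(-5, 5), -4) - 384)² = ((8 - 4/(3 + 5)) - 384)² = ((8 - 4/8) - 384)² = ((8 - 4*⅛) - 384)² = ((8 - ½) - 384)² = (15/2 - 384)² = (-753/2)² = 567009/4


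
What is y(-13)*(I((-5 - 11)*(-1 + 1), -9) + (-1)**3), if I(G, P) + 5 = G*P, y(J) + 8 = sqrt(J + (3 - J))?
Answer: 48 - 6*sqrt(3) ≈ 37.608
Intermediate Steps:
y(J) = -8 + sqrt(3) (y(J) = -8 + sqrt(J + (3 - J)) = -8 + sqrt(3))
I(G, P) = -5 + G*P
y(-13)*(I((-5 - 11)*(-1 + 1), -9) + (-1)**3) = (-8 + sqrt(3))*((-5 + ((-5 - 11)*(-1 + 1))*(-9)) + (-1)**3) = (-8 + sqrt(3))*((-5 - 16*0*(-9)) - 1) = (-8 + sqrt(3))*((-5 + 0*(-9)) - 1) = (-8 + sqrt(3))*((-5 + 0) - 1) = (-8 + sqrt(3))*(-5 - 1) = (-8 + sqrt(3))*(-6) = 48 - 6*sqrt(3)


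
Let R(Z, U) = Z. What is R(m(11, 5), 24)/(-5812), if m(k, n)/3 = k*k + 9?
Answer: -195/2906 ≈ -0.067103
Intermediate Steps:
m(k, n) = 27 + 3*k² (m(k, n) = 3*(k*k + 9) = 3*(k² + 9) = 3*(9 + k²) = 27 + 3*k²)
R(m(11, 5), 24)/(-5812) = (27 + 3*11²)/(-5812) = (27 + 3*121)*(-1/5812) = (27 + 363)*(-1/5812) = 390*(-1/5812) = -195/2906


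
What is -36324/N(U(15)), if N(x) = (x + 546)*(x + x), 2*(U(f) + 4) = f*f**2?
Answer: -72648/15013453 ≈ -0.0048389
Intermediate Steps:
U(f) = -4 + f**3/2 (U(f) = -4 + (f*f**2)/2 = -4 + f**3/2)
N(x) = 2*x*(546 + x) (N(x) = (546 + x)*(2*x) = 2*x*(546 + x))
-36324/N(U(15)) = -36324*1/(2*(-4 + (1/2)*15**3)*(546 + (-4 + (1/2)*15**3))) = -36324*1/(2*(-4 + (1/2)*3375)*(546 + (-4 + (1/2)*3375))) = -36324*1/(2*(-4 + 3375/2)*(546 + (-4 + 3375/2))) = -36324*1/(3367*(546 + 3367/2)) = -36324/(2*(3367/2)*(4459/2)) = -36324/15013453/2 = -36324*2/15013453 = -72648/15013453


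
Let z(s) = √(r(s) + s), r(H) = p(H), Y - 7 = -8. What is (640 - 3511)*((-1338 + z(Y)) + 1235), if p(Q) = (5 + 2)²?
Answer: 295713 - 11484*√3 ≈ 2.7582e+5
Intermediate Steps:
Y = -1 (Y = 7 - 8 = -1)
p(Q) = 49 (p(Q) = 7² = 49)
r(H) = 49
z(s) = √(49 + s)
(640 - 3511)*((-1338 + z(Y)) + 1235) = (640 - 3511)*((-1338 + √(49 - 1)) + 1235) = -2871*((-1338 + √48) + 1235) = -2871*((-1338 + 4*√3) + 1235) = -2871*(-103 + 4*√3) = 295713 - 11484*√3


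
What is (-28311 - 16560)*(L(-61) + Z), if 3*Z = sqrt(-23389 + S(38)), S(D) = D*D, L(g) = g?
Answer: 2737131 - 14957*I*sqrt(21945) ≈ 2.7371e+6 - 2.2157e+6*I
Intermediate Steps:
S(D) = D**2
Z = I*sqrt(21945)/3 (Z = sqrt(-23389 + 38**2)/3 = sqrt(-23389 + 1444)/3 = sqrt(-21945)/3 = (I*sqrt(21945))/3 = I*sqrt(21945)/3 ≈ 49.379*I)
(-28311 - 16560)*(L(-61) + Z) = (-28311 - 16560)*(-61 + I*sqrt(21945)/3) = -44871*(-61 + I*sqrt(21945)/3) = 2737131 - 14957*I*sqrt(21945)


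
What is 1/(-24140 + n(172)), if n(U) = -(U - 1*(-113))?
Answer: -1/24425 ≈ -4.0942e-5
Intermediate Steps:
n(U) = -113 - U (n(U) = -(U + 113) = -(113 + U) = -113 - U)
1/(-24140 + n(172)) = 1/(-24140 + (-113 - 1*172)) = 1/(-24140 + (-113 - 172)) = 1/(-24140 - 285) = 1/(-24425) = -1/24425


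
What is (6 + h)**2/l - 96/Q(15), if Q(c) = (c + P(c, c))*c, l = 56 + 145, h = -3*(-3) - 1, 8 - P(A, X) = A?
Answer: 176/1005 ≈ 0.17512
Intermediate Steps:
P(A, X) = 8 - A
h = 8 (h = 9 - 1 = 8)
l = 201
Q(c) = 8*c (Q(c) = (c + (8 - c))*c = 8*c)
(6 + h)**2/l - 96/Q(15) = (6 + 8)**2/201 - 96/(8*15) = 14**2*(1/201) - 96/120 = 196*(1/201) - 96*1/120 = 196/201 - 4/5 = 176/1005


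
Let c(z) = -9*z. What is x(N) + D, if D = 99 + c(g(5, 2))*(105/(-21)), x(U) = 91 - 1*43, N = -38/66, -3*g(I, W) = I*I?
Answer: -228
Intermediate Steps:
g(I, W) = -I²/3 (g(I, W) = -I*I/3 = -I²/3)
N = -19/33 (N = -38*1/66 = -19/33 ≈ -0.57576)
x(U) = 48 (x(U) = 91 - 43 = 48)
D = -276 (D = 99 + (-(-3)*5²)*(105/(-21)) = 99 + (-(-3)*25)*(105*(-1/21)) = 99 - 9*(-25/3)*(-5) = 99 + 75*(-5) = 99 - 375 = -276)
x(N) + D = 48 - 276 = -228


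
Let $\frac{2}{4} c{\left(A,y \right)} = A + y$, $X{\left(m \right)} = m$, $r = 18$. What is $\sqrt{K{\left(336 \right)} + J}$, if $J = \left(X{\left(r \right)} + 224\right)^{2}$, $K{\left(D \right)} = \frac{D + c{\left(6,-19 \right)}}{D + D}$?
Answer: $\frac{\sqrt{413230839}}{84} \approx 242.0$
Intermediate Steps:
$c{\left(A,y \right)} = 2 A + 2 y$ ($c{\left(A,y \right)} = 2 \left(A + y\right) = 2 A + 2 y$)
$K{\left(D \right)} = \frac{-26 + D}{2 D}$ ($K{\left(D \right)} = \frac{D + \left(2 \cdot 6 + 2 \left(-19\right)\right)}{D + D} = \frac{D + \left(12 - 38\right)}{2 D} = \left(D - 26\right) \frac{1}{2 D} = \left(-26 + D\right) \frac{1}{2 D} = \frac{-26 + D}{2 D}$)
$J = 58564$ ($J = \left(18 + 224\right)^{2} = 242^{2} = 58564$)
$\sqrt{K{\left(336 \right)} + J} = \sqrt{\frac{-26 + 336}{2 \cdot 336} + 58564} = \sqrt{\frac{1}{2} \cdot \frac{1}{336} \cdot 310 + 58564} = \sqrt{\frac{155}{336} + 58564} = \sqrt{\frac{19677659}{336}} = \frac{\sqrt{413230839}}{84}$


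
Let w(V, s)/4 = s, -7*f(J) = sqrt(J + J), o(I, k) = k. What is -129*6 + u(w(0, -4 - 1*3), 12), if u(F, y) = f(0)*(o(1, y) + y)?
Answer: -774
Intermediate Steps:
f(J) = -sqrt(2)*sqrt(J)/7 (f(J) = -sqrt(J + J)/7 = -sqrt(2)*sqrt(J)/7)
w(V, s) = 4*s
u(F, y) = 0 (u(F, y) = (-sqrt(2)*sqrt(0)/7)*(y + y) = (-1/7*sqrt(2)*0)*(2*y) = 0*(2*y) = 0)
-129*6 + u(w(0, -4 - 1*3), 12) = -129*6 + 0 = -774 + 0 = -774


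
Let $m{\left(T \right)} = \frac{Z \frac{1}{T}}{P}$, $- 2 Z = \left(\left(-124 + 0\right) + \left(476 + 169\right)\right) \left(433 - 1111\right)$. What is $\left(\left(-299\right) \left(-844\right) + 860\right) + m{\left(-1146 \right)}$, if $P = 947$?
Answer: $\frac{91601841991}{361754} \approx 2.5322 \cdot 10^{5}$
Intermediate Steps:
$Z = 176619$ ($Z = - \frac{\left(\left(-124 + 0\right) + \left(476 + 169\right)\right) \left(433 - 1111\right)}{2} = - \frac{\left(-124 + 645\right) \left(-678\right)}{2} = - \frac{521 \left(-678\right)}{2} = \left(- \frac{1}{2}\right) \left(-353238\right) = 176619$)
$m{\left(T \right)} = \frac{176619}{947 T}$ ($m{\left(T \right)} = \frac{176619 \frac{1}{T}}{947} = \frac{176619}{T} \frac{1}{947} = \frac{176619}{947 T}$)
$\left(\left(-299\right) \left(-844\right) + 860\right) + m{\left(-1146 \right)} = \left(\left(-299\right) \left(-844\right) + 860\right) + \frac{176619}{947 \left(-1146\right)} = \left(252356 + 860\right) + \frac{176619}{947} \left(- \frac{1}{1146}\right) = 253216 - \frac{58873}{361754} = \frac{91601841991}{361754}$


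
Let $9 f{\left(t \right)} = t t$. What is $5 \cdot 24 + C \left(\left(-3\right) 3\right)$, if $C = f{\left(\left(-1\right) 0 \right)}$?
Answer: $120$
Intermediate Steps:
$f{\left(t \right)} = \frac{t^{2}}{9}$ ($f{\left(t \right)} = \frac{t t}{9} = \frac{t^{2}}{9}$)
$C = 0$ ($C = \frac{\left(\left(-1\right) 0\right)^{2}}{9} = \frac{0^{2}}{9} = \frac{1}{9} \cdot 0 = 0$)
$5 \cdot 24 + C \left(\left(-3\right) 3\right) = 5 \cdot 24 + 0 \left(\left(-3\right) 3\right) = 120 + 0 \left(-9\right) = 120 + 0 = 120$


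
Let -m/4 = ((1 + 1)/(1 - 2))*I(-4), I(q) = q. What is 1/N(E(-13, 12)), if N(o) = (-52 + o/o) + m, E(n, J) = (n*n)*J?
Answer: -1/83 ≈ -0.012048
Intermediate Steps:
m = -32 (m = -4*(1 + 1)/(1 - 2)*(-4) = -4*2/(-1)*(-4) = -4*2*(-1)*(-4) = -(-8)*(-4) = -4*8 = -32)
E(n, J) = J*n² (E(n, J) = n²*J = J*n²)
N(o) = -83 (N(o) = (-52 + o/o) - 32 = (-52 + 1) - 32 = -51 - 32 = -83)
1/N(E(-13, 12)) = 1/(-83) = -1/83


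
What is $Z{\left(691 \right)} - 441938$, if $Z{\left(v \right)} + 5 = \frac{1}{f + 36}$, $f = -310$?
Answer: $- \frac{121092383}{274} \approx -4.4194 \cdot 10^{5}$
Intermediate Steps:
$Z{\left(v \right)} = - \frac{1371}{274}$ ($Z{\left(v \right)} = -5 + \frac{1}{-310 + 36} = -5 + \frac{1}{-274} = -5 - \frac{1}{274} = - \frac{1371}{274}$)
$Z{\left(691 \right)} - 441938 = - \frac{1371}{274} - 441938 = - \frac{121092383}{274}$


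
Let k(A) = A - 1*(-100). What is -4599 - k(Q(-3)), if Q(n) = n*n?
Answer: -4708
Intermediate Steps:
Q(n) = n²
k(A) = 100 + A (k(A) = A + 100 = 100 + A)
-4599 - k(Q(-3)) = -4599 - (100 + (-3)²) = -4599 - (100 + 9) = -4599 - 1*109 = -4599 - 109 = -4708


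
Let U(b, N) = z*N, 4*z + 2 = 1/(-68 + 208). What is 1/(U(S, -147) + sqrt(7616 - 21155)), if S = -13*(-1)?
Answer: 156240/40325827 - 6400*I*sqrt(13539)/120977481 ≈ 0.0038744 - 0.0061556*I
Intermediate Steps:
z = -279/560 (z = -1/2 + 1/(4*(-68 + 208)) = -1/2 + (1/4)/140 = -1/2 + (1/4)*(1/140) = -1/2 + 1/560 = -279/560 ≈ -0.49821)
S = 13
U(b, N) = -279*N/560
1/(U(S, -147) + sqrt(7616 - 21155)) = 1/(-279/560*(-147) + sqrt(7616 - 21155)) = 1/(5859/80 + sqrt(-13539)) = 1/(5859/80 + I*sqrt(13539))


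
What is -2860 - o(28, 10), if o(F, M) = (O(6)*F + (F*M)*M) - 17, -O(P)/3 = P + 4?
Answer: -4803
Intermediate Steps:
O(P) = -12 - 3*P (O(P) = -3*(P + 4) = -3*(4 + P) = -12 - 3*P)
o(F, M) = -17 - 30*F + F*M**2 (o(F, M) = ((-12 - 3*6)*F + (F*M)*M) - 17 = ((-12 - 18)*F + F*M**2) - 17 = (-30*F + F*M**2) - 17 = -17 - 30*F + F*M**2)
-2860 - o(28, 10) = -2860 - (-17 - 30*28 + 28*10**2) = -2860 - (-17 - 840 + 28*100) = -2860 - (-17 - 840 + 2800) = -2860 - 1*1943 = -2860 - 1943 = -4803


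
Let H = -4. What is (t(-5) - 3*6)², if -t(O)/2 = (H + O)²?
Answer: 32400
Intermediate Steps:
t(O) = -2*(-4 + O)²
(t(-5) - 3*6)² = (-2*(-4 - 5)² - 3*6)² = (-2*(-9)² - 18)² = (-2*81 - 18)² = (-162 - 18)² = (-180)² = 32400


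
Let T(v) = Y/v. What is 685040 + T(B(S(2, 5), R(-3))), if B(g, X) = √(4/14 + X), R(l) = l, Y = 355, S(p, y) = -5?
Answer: 685040 - 355*I*√133/19 ≈ 6.8504e+5 - 215.48*I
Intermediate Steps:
B(g, X) = √(2/7 + X) (B(g, X) = √(4*(1/14) + X) = √(2/7 + X))
T(v) = 355/v
685040 + T(B(S(2, 5), R(-3))) = 685040 + 355/((√(14 + 49*(-3))/7)) = 685040 + 355/((√(14 - 147)/7)) = 685040 + 355/((√(-133)/7)) = 685040 + 355/(((I*√133)/7)) = 685040 + 355/((I*√133/7)) = 685040 + 355*(-I*√133/19) = 685040 - 355*I*√133/19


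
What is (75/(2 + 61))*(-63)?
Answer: -75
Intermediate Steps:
(75/(2 + 61))*(-63) = (75/63)*(-63) = (75*(1/63))*(-63) = (25/21)*(-63) = -75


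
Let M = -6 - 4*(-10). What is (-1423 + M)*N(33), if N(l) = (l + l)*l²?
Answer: -99832986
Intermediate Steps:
M = 34 (M = -6 + 40 = 34)
N(l) = 2*l³ (N(l) = (2*l)*l² = 2*l³)
(-1423 + M)*N(33) = (-1423 + 34)*(2*33³) = -2778*35937 = -1389*71874 = -99832986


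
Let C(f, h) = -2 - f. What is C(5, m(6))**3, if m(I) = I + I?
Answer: -343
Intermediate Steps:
m(I) = 2*I
C(5, m(6))**3 = (-2 - 1*5)**3 = (-2 - 5)**3 = (-7)**3 = -343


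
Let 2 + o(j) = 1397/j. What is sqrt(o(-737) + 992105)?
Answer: sqrt(4453541858)/67 ≈ 996.04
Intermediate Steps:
o(j) = -2 + 1397/j
sqrt(o(-737) + 992105) = sqrt((-2 + 1397/(-737)) + 992105) = sqrt((-2 + 1397*(-1/737)) + 992105) = sqrt((-2 - 127/67) + 992105) = sqrt(-261/67 + 992105) = sqrt(66470774/67) = sqrt(4453541858)/67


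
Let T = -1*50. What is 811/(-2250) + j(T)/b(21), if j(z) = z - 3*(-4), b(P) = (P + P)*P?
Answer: -44489/110250 ≈ -0.40353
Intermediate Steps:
b(P) = 2*P² (b(P) = (2*P)*P = 2*P²)
T = -50
j(z) = 12 + z (j(z) = z + 12 = 12 + z)
811/(-2250) + j(T)/b(21) = 811/(-2250) + (12 - 50)/((2*21²)) = 811*(-1/2250) - 38/(2*441) = -811/2250 - 38/882 = -811/2250 - 38*1/882 = -811/2250 - 19/441 = -44489/110250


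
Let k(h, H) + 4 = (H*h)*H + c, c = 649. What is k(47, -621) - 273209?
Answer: 17852563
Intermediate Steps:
k(h, H) = 645 + h*H**2 (k(h, H) = -4 + ((H*h)*H + 649) = -4 + (h*H**2 + 649) = -4 + (649 + h*H**2) = 645 + h*H**2)
k(47, -621) - 273209 = (645 + 47*(-621)**2) - 273209 = (645 + 47*385641) - 273209 = (645 + 18125127) - 273209 = 18125772 - 273209 = 17852563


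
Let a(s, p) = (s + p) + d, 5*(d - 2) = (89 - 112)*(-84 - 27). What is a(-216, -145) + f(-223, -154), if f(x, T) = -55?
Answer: 483/5 ≈ 96.600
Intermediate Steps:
d = 2563/5 (d = 2 + ((89 - 112)*(-84 - 27))/5 = 2 + (-23*(-111))/5 = 2 + (⅕)*2553 = 2 + 2553/5 = 2563/5 ≈ 512.60)
a(s, p) = 2563/5 + p + s (a(s, p) = (s + p) + 2563/5 = (p + s) + 2563/5 = 2563/5 + p + s)
a(-216, -145) + f(-223, -154) = (2563/5 - 145 - 216) - 55 = 758/5 - 55 = 483/5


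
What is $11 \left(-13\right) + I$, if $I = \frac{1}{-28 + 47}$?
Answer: $- \frac{2716}{19} \approx -142.95$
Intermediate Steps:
$I = \frac{1}{19} \approx 0.052632$
$11 \left(-13\right) + I = 11 \left(-13\right) + \frac{1}{19} = -143 + \frac{1}{19} = - \frac{2716}{19}$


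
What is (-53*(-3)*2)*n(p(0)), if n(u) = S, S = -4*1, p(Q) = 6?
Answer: -1272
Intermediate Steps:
S = -4
n(u) = -4
(-53*(-3)*2)*n(p(0)) = (-53*(-3)*2)*(-4) = (159*2)*(-4) = 318*(-4) = -1272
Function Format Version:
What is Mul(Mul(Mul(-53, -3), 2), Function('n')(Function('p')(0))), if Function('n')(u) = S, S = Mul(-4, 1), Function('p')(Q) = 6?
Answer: -1272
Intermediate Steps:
S = -4
Function('n')(u) = -4
Mul(Mul(Mul(-53, -3), 2), Function('n')(Function('p')(0))) = Mul(Mul(Mul(-53, -3), 2), -4) = Mul(Mul(159, 2), -4) = Mul(318, -4) = -1272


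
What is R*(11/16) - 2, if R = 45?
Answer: 463/16 ≈ 28.938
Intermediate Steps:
R*(11/16) - 2 = 45*(11/16) - 2 = 495/16 - 2 = 463/16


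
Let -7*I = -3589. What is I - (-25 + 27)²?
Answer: 3561/7 ≈ 508.71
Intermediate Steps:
I = 3589/7 (I = -⅐*(-3589) = 3589/7 ≈ 512.71)
I - (-25 + 27)² = 3589/7 - (-25 + 27)² = 3589/7 - 1*2² = 3589/7 - 1*4 = 3589/7 - 4 = 3561/7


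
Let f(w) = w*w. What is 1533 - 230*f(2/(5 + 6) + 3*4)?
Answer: -3944387/121 ≈ -32598.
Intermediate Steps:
f(w) = w**2
1533 - 230*f(2/(5 + 6) + 3*4) = 1533 - 230*(2/(5 + 6) + 3*4)**2 = 1533 - 230*(2/11 + 12)**2 = 1533 - 230*(134/11)**2 = 1533 - 230*17956/121 = 1533 - 4129880/121 = -3944387/121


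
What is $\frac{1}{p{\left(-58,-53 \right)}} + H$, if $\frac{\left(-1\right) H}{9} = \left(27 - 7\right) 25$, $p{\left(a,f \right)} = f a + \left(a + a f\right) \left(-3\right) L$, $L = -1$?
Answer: $- \frac{54548999}{12122} \approx -4500.0$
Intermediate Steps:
$p{\left(a,f \right)} = 3 a + 4 a f$ ($p{\left(a,f \right)} = f a + \left(a + a f\right) \left(-3\right) \left(-1\right) = a f + \left(- 3 a - 3 a f\right) \left(-1\right) = a f + \left(3 a + 3 a f\right) = 3 a + 4 a f$)
$H = -4500$ ($H = - 9 \left(27 - 7\right) 25 = - 9 \cdot 20 \cdot 25 = \left(-9\right) 500 = -4500$)
$\frac{1}{p{\left(-58,-53 \right)}} + H = \frac{1}{\left(-58\right) \left(3 + 4 \left(-53\right)\right)} - 4500 = \frac{1}{\left(-58\right) \left(3 - 212\right)} - 4500 = \frac{1}{\left(-58\right) \left(-209\right)} - 4500 = \frac{1}{12122} - 4500 = - \frac{54548999}{12122}$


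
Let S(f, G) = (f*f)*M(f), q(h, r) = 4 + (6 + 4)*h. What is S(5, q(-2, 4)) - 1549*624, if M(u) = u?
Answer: -966451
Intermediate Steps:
q(h, r) = 4 + 10*h
S(f, G) = f**3 (S(f, G) = (f*f)*f = f**2*f = f**3)
S(5, q(-2, 4)) - 1549*624 = 5**3 - 1549*624 = 125 - 966576 = -966451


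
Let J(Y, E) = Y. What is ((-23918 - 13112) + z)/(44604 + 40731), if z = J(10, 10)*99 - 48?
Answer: -36088/85335 ≈ -0.42290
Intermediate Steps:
z = 942 (z = 10*99 - 48 = 990 - 48 = 942)
((-23918 - 13112) + z)/(44604 + 40731) = ((-23918 - 13112) + 942)/(44604 + 40731) = (-37030 + 942)/85335 = -36088*1/85335 = -36088/85335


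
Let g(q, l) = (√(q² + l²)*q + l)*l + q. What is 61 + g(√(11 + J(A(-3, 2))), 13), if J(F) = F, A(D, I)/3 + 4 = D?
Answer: 230 + I*√10 + 13*I*√1590 ≈ 230.0 + 521.54*I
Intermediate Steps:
A(D, I) = -12 + 3*D
g(q, l) = q + l*(l + q*√(l² + q²)) (g(q, l) = (√(l² + q²)*q + l)*l + q = (q*√(l² + q²) + l)*l + q = (l + q*√(l² + q²))*l + q = l*(l + q*√(l² + q²)) + q = q + l*(l + q*√(l² + q²)))
61 + g(√(11 + J(A(-3, 2))), 13) = 61 + (√(11 + (-12 + 3*(-3))) + 13² + 13*√(11 + (-12 + 3*(-3)))*√(13² + (√(11 + (-12 + 3*(-3))))²)) = 61 + (√(11 + (-12 - 9)) + 169 + 13*√(11 + (-12 - 9))*√(169 + (√(11 + (-12 - 9)))²)) = 61 + (√(11 - 21) + 169 + 13*√(11 - 21)*√(169 + (√(11 - 21))²)) = 61 + (√(-10) + 169 + 13*√(-10)*√(169 + (√(-10))²)) = 61 + (I*√10 + 169 + 13*(I*√10)*√(169 + (I*√10)²)) = 61 + (I*√10 + 169 + 13*(I*√10)*√(169 - 10)) = 61 + (I*√10 + 169 + 13*(I*√10)*√159) = 61 + (I*√10 + 169 + 13*I*√1590) = 61 + (169 + I*√10 + 13*I*√1590) = 230 + I*√10 + 13*I*√1590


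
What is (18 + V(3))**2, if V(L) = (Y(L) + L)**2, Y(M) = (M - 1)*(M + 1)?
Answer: 19321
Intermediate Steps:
Y(M) = (1 + M)*(-1 + M) (Y(M) = (-1 + M)*(1 + M) = (1 + M)*(-1 + M))
V(L) = (-1 + L + L**2)**2 (V(L) = ((-1 + L**2) + L)**2 = (-1 + L + L**2)**2)
(18 + V(3))**2 = (18 + (-1 + 3 + 3**2)**2)**2 = (18 + (-1 + 3 + 9)**2)**2 = (18 + 11**2)**2 = (18 + 121)**2 = 139**2 = 19321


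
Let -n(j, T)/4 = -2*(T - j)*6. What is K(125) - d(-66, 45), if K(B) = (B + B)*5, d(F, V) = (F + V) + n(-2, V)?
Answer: -985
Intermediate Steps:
n(j, T) = -48*j + 48*T (n(j, T) = -4*(-2*(T - j))*6 = -4*(-2*T + 2*j)*6 = -4*(-12*T + 12*j) = -48*j + 48*T)
d(F, V) = 96 + F + 49*V (d(F, V) = (F + V) + (-48*(-2) + 48*V) = (F + V) + (96 + 48*V) = 96 + F + 49*V)
K(B) = 10*B (K(B) = (2*B)*5 = 10*B)
K(125) - d(-66, 45) = 10*125 - (96 - 66 + 49*45) = 1250 - (96 - 66 + 2205) = 1250 - 1*2235 = 1250 - 2235 = -985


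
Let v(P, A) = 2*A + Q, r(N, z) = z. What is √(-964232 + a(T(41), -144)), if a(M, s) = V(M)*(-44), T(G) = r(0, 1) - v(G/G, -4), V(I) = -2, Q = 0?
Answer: 4*I*√60259 ≈ 981.91*I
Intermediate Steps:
v(P, A) = 2*A (v(P, A) = 2*A + 0 = 2*A)
T(G) = 9 (T(G) = 1 - 2*(-4) = 1 - 1*(-8) = 1 + 8 = 9)
a(M, s) = 88 (a(M, s) = -2*(-44) = 88)
√(-964232 + a(T(41), -144)) = √(-964232 + 88) = √(-964144) = 4*I*√60259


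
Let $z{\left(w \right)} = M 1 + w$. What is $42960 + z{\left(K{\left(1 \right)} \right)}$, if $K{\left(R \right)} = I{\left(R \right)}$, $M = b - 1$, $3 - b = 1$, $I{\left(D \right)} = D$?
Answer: $42962$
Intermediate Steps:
$b = 2$ ($b = 3 - 1 = 2$)
$M = 1$ ($M = 2 - 1 = 1$)
$K{\left(R \right)} = R$
$z{\left(w \right)} = 1 + w$ ($z{\left(w \right)} = 1 \cdot 1 + w = 1 + w$)
$42960 + z{\left(K{\left(1 \right)} \right)} = 42960 + \left(1 + 1\right) = 42960 + 2 = 42962$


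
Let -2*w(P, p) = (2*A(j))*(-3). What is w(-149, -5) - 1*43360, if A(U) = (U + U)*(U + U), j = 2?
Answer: -43312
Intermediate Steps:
A(U) = 4*U² (A(U) = (2*U)*(2*U) = 4*U²)
w(P, p) = 48 (w(P, p) = -2*(4*2²)*(-3)/2 = -2*(4*4)*(-3)/2 = -2*16*(-3)/2 = -16*(-3) = -½*(-96) = 48)
w(-149, -5) - 1*43360 = 48 - 1*43360 = 48 - 43360 = -43312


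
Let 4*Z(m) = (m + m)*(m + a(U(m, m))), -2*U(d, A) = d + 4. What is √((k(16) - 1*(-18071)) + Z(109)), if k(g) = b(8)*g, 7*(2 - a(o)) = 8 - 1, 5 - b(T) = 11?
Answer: √23970 ≈ 154.82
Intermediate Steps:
b(T) = -6 (b(T) = 5 - 1*11 = 5 - 11 = -6)
U(d, A) = -2 - d/2 (U(d, A) = -(d + 4)/2 = -(4 + d)/2 = -2 - d/2)
a(o) = 1 (a(o) = 2 - (8 - 1)/7 = 2 - ⅐*7 = 2 - 1 = 1)
k(g) = -6*g
Z(m) = m*(1 + m)/2 (Z(m) = ((m + m)*(m + 1))/4 = ((2*m)*(1 + m))/4 = (2*m*(1 + m))/4 = m*(1 + m)/2)
√((k(16) - 1*(-18071)) + Z(109)) = √((-6*16 - 1*(-18071)) + (½)*109*(1 + 109)) = √((-96 + 18071) + (½)*109*110) = √(17975 + 5995) = √23970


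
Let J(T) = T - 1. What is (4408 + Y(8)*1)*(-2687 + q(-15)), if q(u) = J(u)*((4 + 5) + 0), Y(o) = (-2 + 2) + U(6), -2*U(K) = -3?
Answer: -24966589/2 ≈ -1.2483e+7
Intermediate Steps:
U(K) = 3/2 (U(K) = -½*(-3) = 3/2)
Y(o) = 3/2 (Y(o) = (-2 + 2) + 3/2 = 0 + 3/2 = 3/2)
J(T) = -1 + T
q(u) = -9 + 9*u (q(u) = (-1 + u)*((4 + 5) + 0) = (-1 + u)*(9 + 0) = (-1 + u)*9 = -9 + 9*u)
(4408 + Y(8)*1)*(-2687 + q(-15)) = (4408 + (3/2)*1)*(-2687 + (-9 + 9*(-15))) = (4408 + 3/2)*(-2687 + (-9 - 135)) = 8819*(-2687 - 144)/2 = (8819/2)*(-2831) = -24966589/2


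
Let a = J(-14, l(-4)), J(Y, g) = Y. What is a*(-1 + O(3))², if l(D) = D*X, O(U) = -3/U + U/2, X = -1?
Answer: -7/2 ≈ -3.5000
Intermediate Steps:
O(U) = U/2 - 3/U (O(U) = -3/U + U*(½) = -3/U + U/2 = U/2 - 3/U)
l(D) = -D (l(D) = D*(-1) = -D)
a = -14
a*(-1 + O(3))² = -14*(-1 + ((½)*3 - 3/3))² = -14*(-1 + (3/2 - 3*⅓))² = -14*(-1 + (3/2 - 1))² = -14*(-1 + ½)² = -14*(-½)² = -14*¼ = -7/2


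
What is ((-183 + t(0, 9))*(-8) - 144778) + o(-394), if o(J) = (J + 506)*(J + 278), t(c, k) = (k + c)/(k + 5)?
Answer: -1094178/7 ≈ -1.5631e+5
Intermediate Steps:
t(c, k) = (c + k)/(5 + k)
o(J) = (278 + J)*(506 + J) (o(J) = (506 + J)*(278 + J) = (278 + J)*(506 + J))
((-183 + t(0, 9))*(-8) - 144778) + o(-394) = ((-183 + (0 + 9)/(5 + 9))*(-8) - 144778) + (140668 + (-394)**2 + 784*(-394)) = ((-183 + 9/14)*(-8) - 144778) + (140668 + 155236 - 308896) = ((-183 + (1/14)*9)*(-8) - 144778) - 12992 = ((-183 + 9/14)*(-8) - 144778) - 12992 = (-2553/14*(-8) - 144778) - 12992 = (10212/7 - 144778) - 12992 = -1003234/7 - 12992 = -1094178/7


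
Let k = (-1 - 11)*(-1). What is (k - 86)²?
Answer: 5476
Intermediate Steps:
k = 12 (k = -12*(-1) = 12)
(k - 86)² = (12 - 86)² = (-74)² = 5476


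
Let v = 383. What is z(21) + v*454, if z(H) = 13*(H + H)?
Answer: 174428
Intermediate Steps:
z(H) = 26*H (z(H) = 13*(2*H) = 26*H)
z(21) + v*454 = 26*21 + 383*454 = 546 + 173882 = 174428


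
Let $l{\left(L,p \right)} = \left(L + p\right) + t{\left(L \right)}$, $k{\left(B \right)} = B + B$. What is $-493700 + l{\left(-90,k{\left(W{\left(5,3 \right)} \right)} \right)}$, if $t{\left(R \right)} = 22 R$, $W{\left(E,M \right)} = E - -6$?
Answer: $-495748$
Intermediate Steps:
$W{\left(E,M \right)} = 6 + E$ ($W{\left(E,M \right)} = E + 6 = 6 + E$)
$k{\left(B \right)} = 2 B$
$l{\left(L,p \right)} = p + 23 L$ ($l{\left(L,p \right)} = \left(L + p\right) + 22 L = p + 23 L$)
$-493700 + l{\left(-90,k{\left(W{\left(5,3 \right)} \right)} \right)} = -493700 + \left(2 \left(6 + 5\right) + 23 \left(-90\right)\right) = -493700 + \left(2 \cdot 11 - 2070\right) = -493700 + \left(22 - 2070\right) = -493700 - 2048 = -495748$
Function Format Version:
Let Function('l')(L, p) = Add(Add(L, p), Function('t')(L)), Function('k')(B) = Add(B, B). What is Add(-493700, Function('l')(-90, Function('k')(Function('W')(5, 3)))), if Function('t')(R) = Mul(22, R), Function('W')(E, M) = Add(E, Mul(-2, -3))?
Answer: -495748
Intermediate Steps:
Function('W')(E, M) = Add(6, E) (Function('W')(E, M) = Add(E, 6) = Add(6, E))
Function('k')(B) = Mul(2, B)
Function('l')(L, p) = Add(p, Mul(23, L)) (Function('l')(L, p) = Add(Add(L, p), Mul(22, L)) = Add(p, Mul(23, L)))
Add(-493700, Function('l')(-90, Function('k')(Function('W')(5, 3)))) = Add(-493700, Add(Mul(2, Add(6, 5)), Mul(23, -90))) = Add(-493700, Add(Mul(2, 11), -2070)) = Add(-493700, Add(22, -2070)) = Add(-493700, -2048) = -495748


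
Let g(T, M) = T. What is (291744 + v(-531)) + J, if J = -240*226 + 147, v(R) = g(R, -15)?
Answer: 237120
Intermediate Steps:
v(R) = R
J = -54093 (J = -54240 + 147 = -54093)
(291744 + v(-531)) + J = (291744 - 531) - 54093 = 291213 - 54093 = 237120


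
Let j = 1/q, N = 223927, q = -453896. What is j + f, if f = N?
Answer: 101639569591/453896 ≈ 2.2393e+5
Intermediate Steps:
f = 223927
j = -1/453896 (j = 1/(-453896) = -1/453896 ≈ -2.2031e-6)
j + f = -1/453896 + 223927 = 101639569591/453896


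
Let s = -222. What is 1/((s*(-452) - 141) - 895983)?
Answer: -1/795780 ≈ -1.2566e-6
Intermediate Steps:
1/((s*(-452) - 141) - 895983) = 1/((-222*(-452) - 141) - 895983) = 1/((100344 - 141) - 895983) = 1/(100203 - 895983) = 1/(-795780) = -1/795780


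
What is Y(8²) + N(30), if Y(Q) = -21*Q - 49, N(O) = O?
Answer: -1363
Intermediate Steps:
Y(Q) = -49 - 21*Q
Y(8²) + N(30) = (-49 - 21*8²) + 30 = (-49 - 21*64) + 30 = (-49 - 1344) + 30 = -1393 + 30 = -1363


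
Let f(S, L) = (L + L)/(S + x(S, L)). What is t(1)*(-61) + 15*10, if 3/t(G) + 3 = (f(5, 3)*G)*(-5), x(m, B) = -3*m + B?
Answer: 23/3 ≈ 7.6667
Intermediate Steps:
x(m, B) = B - 3*m
f(S, L) = 2*L/(L - 2*S) (f(S, L) = (L + L)/(S + (L - 3*S)) = (2*L)/(L - 2*S) = 2*L/(L - 2*S))
t(G) = 3/(-3 + 30*G/7) (t(G) = 3/(-3 + ((2*3/(3 - 2*5))*G)*(-5)) = 3/(-3 + ((2*3/(3 - 10))*G)*(-5)) = 3/(-3 + ((2*3/(-7))*G)*(-5)) = 3/(-3 + ((2*3*(-⅐))*G)*(-5)) = 3/(-3 - 6*G/7*(-5)) = 3/(-3 + 30*G/7))
t(1)*(-61) + 15*10 = (7/(-7 + 10*1))*(-61) + 15*10 = (7/(-7 + 10))*(-61) + 150 = (7/3)*(-61) + 150 = -427/3 + 150 = 23/3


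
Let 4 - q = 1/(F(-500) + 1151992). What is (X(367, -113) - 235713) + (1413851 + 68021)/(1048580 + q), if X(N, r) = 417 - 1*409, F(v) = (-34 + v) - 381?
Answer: -284494447270570591/1207000924967 ≈ -2.3570e+5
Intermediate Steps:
F(v) = -415 + v
q = 4604307/1151077 (q = 4 - 1/((-415 - 500) + 1151992) = 4 - 1/(-915 + 1151992) = 4 - 1/1151077 = 4604307/1151077 ≈ 4.0000)
X(N, r) = 8 (X(N, r) = 417 - 409 = 8)
(X(367, -113) - 235713) + (1413851 + 68021)/(1048580 + q) = (8 - 235713) + (1413851 + 68021)/(1048580 + 4604307/1151077) = -235705 + 1481872/(1207000924967/1151077) = -235705 + 1481872*(1151077/1207000924967) = -235705 + 1705748776144/1207000924967 = -284494447270570591/1207000924967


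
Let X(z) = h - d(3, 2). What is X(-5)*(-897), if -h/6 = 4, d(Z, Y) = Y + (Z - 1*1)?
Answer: 25116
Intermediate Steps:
d(Z, Y) = -1 + Y + Z (d(Z, Y) = Y + (Z - 1) = Y + (-1 + Z) = -1 + Y + Z)
h = -24 (h = -6*4 = -24)
X(z) = -28 (X(z) = -24 - (-1 + 2 + 3) = -24 - 1*4 = -24 - 4 = -28)
X(-5)*(-897) = -28*(-897) = 25116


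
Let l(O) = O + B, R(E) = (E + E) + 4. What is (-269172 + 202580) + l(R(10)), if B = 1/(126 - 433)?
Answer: -20436377/307 ≈ -66568.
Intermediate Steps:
B = -1/307 (B = 1/(-307) = -1/307 ≈ -0.0032573)
R(E) = 4 + 2*E (R(E) = 2*E + 4 = 4 + 2*E)
l(O) = -1/307 + O (l(O) = O - 1/307 = -1/307 + O)
(-269172 + 202580) + l(R(10)) = (-269172 + 202580) + (-1/307 + (4 + 2*10)) = -66592 + (-1/307 + (4 + 20)) = -66592 + (-1/307 + 24) = -66592 + 7367/307 = -20436377/307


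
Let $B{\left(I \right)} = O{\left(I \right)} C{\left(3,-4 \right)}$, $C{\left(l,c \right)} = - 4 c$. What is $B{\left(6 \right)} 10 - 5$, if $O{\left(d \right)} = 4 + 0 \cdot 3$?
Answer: $635$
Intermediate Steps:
$O{\left(d \right)} = 4$ ($O{\left(d \right)} = 4 + 0 = 4$)
$B{\left(I \right)} = 64$ ($B{\left(I \right)} = 4 \left(\left(-4\right) \left(-4\right)\right) = 4 \cdot 16 = 64$)
$B{\left(6 \right)} 10 - 5 = 64 \cdot 10 - 5 = 640 - 5 = 635$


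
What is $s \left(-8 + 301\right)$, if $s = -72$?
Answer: $-21096$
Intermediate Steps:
$s \left(-8 + 301\right) = - 72 \left(-8 + 301\right) = \left(-72\right) 293 = -21096$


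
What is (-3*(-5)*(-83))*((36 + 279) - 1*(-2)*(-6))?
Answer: -377235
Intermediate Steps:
(-3*(-5)*(-83))*((36 + 279) - 1*(-2)*(-6)) = (15*(-83))*(315 + 2*(-6)) = -1245*(315 - 12) = -1245*303 = -377235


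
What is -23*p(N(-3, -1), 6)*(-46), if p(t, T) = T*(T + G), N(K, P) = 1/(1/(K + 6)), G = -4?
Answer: 12696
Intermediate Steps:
N(K, P) = 6 + K (N(K, P) = 1/(1/(6 + K)) = 6 + K)
p(t, T) = T*(-4 + T) (p(t, T) = T*(T - 4) = T*(-4 + T))
-23*p(N(-3, -1), 6)*(-46) = -138*(-4 + 6)*(-46) = -138*2*(-46) = -23*12*(-46) = -276*(-46) = 12696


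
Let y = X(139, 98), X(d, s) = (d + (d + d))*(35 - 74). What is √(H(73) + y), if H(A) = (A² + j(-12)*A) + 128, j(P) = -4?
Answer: I*√11098 ≈ 105.35*I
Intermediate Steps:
X(d, s) = -117*d (X(d, s) = (d + 2*d)*(-39) = (3*d)*(-39) = -117*d)
y = -16263 (y = -117*139 = -16263)
H(A) = 128 + A² - 4*A (H(A) = (A² - 4*A) + 128 = 128 + A² - 4*A)
√(H(73) + y) = √((128 + 73² - 4*73) - 16263) = √((128 + 5329 - 292) - 16263) = √(5165 - 16263) = √(-11098) = I*√11098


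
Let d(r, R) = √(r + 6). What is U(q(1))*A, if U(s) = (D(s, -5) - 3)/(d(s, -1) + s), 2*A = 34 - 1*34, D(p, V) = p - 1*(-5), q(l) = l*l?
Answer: 0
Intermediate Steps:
q(l) = l²
d(r, R) = √(6 + r)
D(p, V) = 5 + p (D(p, V) = p + 5 = 5 + p)
A = 0 (A = (34 - 1*34)/2 = (34 - 34)/2 = (½)*0 = 0)
U(s) = (2 + s)/(s + √(6 + s)) (U(s) = ((5 + s) - 3)/(√(6 + s) + s) = (2 + s)/(s + √(6 + s)))
U(q(1))*A = ((2 + 1²)/(1² + √(6 + 1²)))*0 = ((2 + 1)/(1 + √(6 + 1)))*0 = (3/(1 + √7))*0 = 0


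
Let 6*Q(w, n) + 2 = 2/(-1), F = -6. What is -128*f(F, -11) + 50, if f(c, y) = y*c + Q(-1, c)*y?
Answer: -28010/3 ≈ -9336.7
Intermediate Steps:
Q(w, n) = -⅔ (Q(w, n) = -⅓ + (2/(-1))/6 = -⅓ + (2*(-1))/6 = -⅓ + (⅙)*(-2) = -⅓ - ⅓ = -⅔)
f(c, y) = -2*y/3 + c*y (f(c, y) = y*c - 2*y/3 = c*y - 2*y/3 = -2*y/3 + c*y)
-128*f(F, -11) + 50 = -128*(-11)*(-2 + 3*(-6))/3 + 50 = -128*(-11)*(-2 - 18)/3 + 50 = -128*(-11)*(-20)/3 + 50 = -128*220/3 + 50 = -28160/3 + 50 = -28010/3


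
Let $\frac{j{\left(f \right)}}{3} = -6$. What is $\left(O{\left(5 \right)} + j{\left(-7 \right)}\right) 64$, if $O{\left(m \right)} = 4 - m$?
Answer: $-1216$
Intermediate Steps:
$j{\left(f \right)} = -18$ ($j{\left(f \right)} = 3 \left(-6\right) = -18$)
$\left(O{\left(5 \right)} + j{\left(-7 \right)}\right) 64 = \left(\left(4 - 5\right) - 18\right) 64 = \left(-1 - 18\right) 64 = \left(-19\right) 64 = -1216$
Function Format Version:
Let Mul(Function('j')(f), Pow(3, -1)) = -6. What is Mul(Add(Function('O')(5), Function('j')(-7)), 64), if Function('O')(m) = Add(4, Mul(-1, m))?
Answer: -1216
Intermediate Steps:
Function('j')(f) = -18 (Function('j')(f) = Mul(3, -6) = -18)
Mul(Add(Function('O')(5), Function('j')(-7)), 64) = Mul(Add(Add(4, Mul(-1, 5)), -18), 64) = Mul(Add(Add(4, -5), -18), 64) = Mul(Add(-1, -18), 64) = Mul(-19, 64) = -1216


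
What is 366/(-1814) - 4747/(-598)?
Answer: 4196095/542386 ≈ 7.7364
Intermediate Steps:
366/(-1814) - 4747/(-598) = 366*(-1/1814) - 4747*(-1/598) = -183/907 + 4747/598 = 4196095/542386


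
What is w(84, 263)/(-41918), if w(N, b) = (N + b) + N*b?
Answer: -22439/41918 ≈ -0.53531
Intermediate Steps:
w(N, b) = N + b + N*b
w(84, 263)/(-41918) = (84 + 263 + 84*263)/(-41918) = (84 + 263 + 22092)*(-1/41918) = 22439*(-1/41918) = -22439/41918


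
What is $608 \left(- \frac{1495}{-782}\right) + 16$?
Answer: $\frac{20032}{17} \approx 1178.4$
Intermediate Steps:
$608 \left(- \frac{1495}{-782}\right) + 16 = 608 \left(\left(-1495\right) \left(- \frac{1}{782}\right)\right) + 16 = 608 \cdot \frac{65}{34} + 16 = \frac{19760}{17} + 16 = \frac{20032}{17}$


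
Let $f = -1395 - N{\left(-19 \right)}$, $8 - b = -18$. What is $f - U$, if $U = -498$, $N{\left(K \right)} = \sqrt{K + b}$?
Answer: $-897 - \sqrt{7} \approx -899.65$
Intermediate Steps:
$b = 26$ ($b = 8 - -18 = 8 + 18 = 26$)
$N{\left(K \right)} = \sqrt{26 + K}$ ($N{\left(K \right)} = \sqrt{K + 26} = \sqrt{26 + K}$)
$f = -1395 - \sqrt{7}$ ($f = -1395 - \sqrt{26 - 19} = -1395 - \sqrt{7} \approx -1397.6$)
$f - U = \left(-1395 - \sqrt{7}\right) - -498 = \left(-1395 - \sqrt{7}\right) + 498 = -897 - \sqrt{7}$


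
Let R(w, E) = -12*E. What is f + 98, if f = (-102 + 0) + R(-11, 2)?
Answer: -28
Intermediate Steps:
f = -126 (f = (-102 + 0) - 12*2 = -102 - 24 = -126)
f + 98 = -126 + 98 = -28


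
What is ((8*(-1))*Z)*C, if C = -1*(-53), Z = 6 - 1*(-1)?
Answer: -2968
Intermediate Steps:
Z = 7 (Z = 6 + 1 = 7)
C = 53
((8*(-1))*Z)*C = ((8*(-1))*7)*53 = -8*7*53 = -56*53 = -2968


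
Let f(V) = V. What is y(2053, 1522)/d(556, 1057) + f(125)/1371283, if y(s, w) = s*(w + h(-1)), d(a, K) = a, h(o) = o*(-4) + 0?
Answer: 2148031205987/381216674 ≈ 5634.7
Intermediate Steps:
h(o) = -4*o (h(o) = -4*o + 0 = -4*o)
y(s, w) = s*(4 + w) (y(s, w) = s*(w - 4*(-1)) = s*(w + 4) = s*(4 + w))
y(2053, 1522)/d(556, 1057) + f(125)/1371283 = (2053*(4 + 1522))/556 + 125/1371283 = (2053*1526)*(1/556) + 125*(1/1371283) = 3132878*(1/556) + 125/1371283 = 1566439/278 + 125/1371283 = 2148031205987/381216674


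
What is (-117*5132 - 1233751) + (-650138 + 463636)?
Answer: -2020697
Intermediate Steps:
(-117*5132 - 1233751) + (-650138 + 463636) = (-600444 - 1233751) - 186502 = -1834195 - 186502 = -2020697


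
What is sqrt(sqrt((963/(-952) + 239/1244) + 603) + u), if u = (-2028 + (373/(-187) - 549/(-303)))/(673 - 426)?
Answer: sqrt(-3387714886282202187712 + 2786951268102001*sqrt(13196580768490))/20311797506 ≈ 4.0408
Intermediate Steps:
u = -38306288/4665089 (u = (-2028 + (373*(-1/187) - 549*(-1/303)))/247 = (-2028 + (-373/187 + 183/101))*(1/247) = (-2028 - 3452/18887)*(1/247) = -38306288/18887*1/247 = -38306288/4665089 ≈ -8.2113)
sqrt(sqrt((963/(-952) + 239/1244) + 603) + u) = sqrt(sqrt((963/(-952) + 239/1244) + 603) - 38306288/4665089) = sqrt(sqrt((963*(-1/952) + 239*(1/1244)) + 603) - 38306288/4665089) = sqrt(sqrt((-963/952 + 239/1244) + 603) - 38306288/4665089) = sqrt(sqrt(-242611/296072 + 603) - 38306288/4665089) = sqrt(sqrt(178288805/296072) - 38306288/4665089) = sqrt(sqrt(13196580768490)/148036 - 38306288/4665089) = sqrt(-38306288/4665089 + sqrt(13196580768490)/148036)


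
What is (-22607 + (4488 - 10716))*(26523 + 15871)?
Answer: -1222430990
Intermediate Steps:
(-22607 + (4488 - 10716))*(26523 + 15871) = (-22607 - 6228)*42394 = -28835*42394 = -1222430990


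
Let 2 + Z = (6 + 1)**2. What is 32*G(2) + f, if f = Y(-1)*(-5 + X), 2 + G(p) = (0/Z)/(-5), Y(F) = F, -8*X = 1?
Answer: -471/8 ≈ -58.875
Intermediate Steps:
X = -1/8 (X = -1/8*1 = -1/8 ≈ -0.12500)
Z = 47 (Z = -2 + (6 + 1)**2 = -2 + 7**2 = -2 + 49 = 47)
G(p) = -2 (G(p) = -2 + (0/47)/(-5) = -2 + (0*(1/47))*(-1/5) = -2 + 0*(-1/5) = -2 + 0 = -2)
f = 41/8 (f = -(-5 - 1/8) = -1*(-41/8) = 41/8 ≈ 5.1250)
32*G(2) + f = 32*(-2) + 41/8 = -64 + 41/8 = -471/8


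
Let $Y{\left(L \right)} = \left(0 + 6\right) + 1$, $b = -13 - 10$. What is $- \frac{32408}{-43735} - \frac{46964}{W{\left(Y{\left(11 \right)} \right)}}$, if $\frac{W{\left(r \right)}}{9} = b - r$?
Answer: $\frac{41254414}{236169} \approx 174.68$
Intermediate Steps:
$b = -23$
$Y{\left(L \right)} = 7$ ($Y{\left(L \right)} = 6 + 1 = 7$)
$W{\left(r \right)} = -207 - 9 r$ ($W{\left(r \right)} = 9 \left(-23 - r\right) = -207 - 9 r$)
$- \frac{32408}{-43735} - \frac{46964}{W{\left(Y{\left(11 \right)} \right)}} = - \frac{32408}{-43735} - \frac{46964}{-207 - 63} = \left(-32408\right) \left(- \frac{1}{43735}\right) - \frac{46964}{-207 - 63} = \frac{32408}{43735} - \frac{46964}{-270} = \frac{32408}{43735} - - \frac{23482}{135} = \frac{32408}{43735} + \frac{23482}{135} = \frac{41254414}{236169}$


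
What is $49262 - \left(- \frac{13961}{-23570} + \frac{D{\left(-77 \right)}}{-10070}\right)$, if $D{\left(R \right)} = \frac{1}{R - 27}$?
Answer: $\frac{24319755587511}{493687792} \approx 49261.0$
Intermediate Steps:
$D{\left(R \right)} = \frac{1}{-27 + R}$ ($D{\left(R \right)} = \frac{1}{R - 27} = \frac{1}{-27 + R}$)
$49262 - \left(- \frac{13961}{-23570} + \frac{D{\left(-77 \right)}}{-10070}\right) = 49262 - \left(- \frac{13961}{-23570} + \frac{1}{\left(-27 - 77\right) \left(-10070\right)}\right) = 49262 - \left(\left(-13961\right) \left(- \frac{1}{23570}\right) + \frac{1}{-104} \left(- \frac{1}{10070}\right)\right) = 49262 - \left(\frac{13961}{23570} - - \frac{1}{1047280}\right) = 49262 - \left(\frac{13961}{23570} + \frac{1}{1047280}\right) = 49262 - \frac{292421993}{493687792} = \frac{24319755587511}{493687792}$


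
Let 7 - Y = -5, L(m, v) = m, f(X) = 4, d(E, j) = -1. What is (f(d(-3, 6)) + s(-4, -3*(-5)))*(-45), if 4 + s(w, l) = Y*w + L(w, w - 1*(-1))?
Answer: 2340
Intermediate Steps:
Y = 12 (Y = 7 - 1*(-5) = 7 + 5 = 12)
s(w, l) = -4 + 13*w (s(w, l) = -4 + (12*w + w) = -4 + 13*w)
(f(d(-3, 6)) + s(-4, -3*(-5)))*(-45) = (4 + (-4 + 13*(-4)))*(-45) = (4 + (-4 - 52))*(-45) = (4 - 56)*(-45) = -52*(-45) = 2340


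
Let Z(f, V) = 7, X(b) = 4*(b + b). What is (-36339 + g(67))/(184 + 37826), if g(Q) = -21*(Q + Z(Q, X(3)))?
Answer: -12631/12670 ≈ -0.99692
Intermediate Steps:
X(b) = 8*b (X(b) = 4*(2*b) = 8*b)
g(Q) = -147 - 21*Q (g(Q) = -21*(Q + 7) = -21*(7 + Q) = -147 - 21*Q)
(-36339 + g(67))/(184 + 37826) = (-36339 + (-147 - 21*67))/(184 + 37826) = (-36339 + (-147 - 1407))/38010 = (-36339 - 1554)*(1/38010) = -37893*1/38010 = -12631/12670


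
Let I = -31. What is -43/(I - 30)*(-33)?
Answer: -1419/61 ≈ -23.262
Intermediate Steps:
-43/(I - 30)*(-33) = -43/(-31 - 30)*(-33) = -43/(-61)*(-33) = -43*(-1/61)*(-33) = (43/61)*(-33) = -1419/61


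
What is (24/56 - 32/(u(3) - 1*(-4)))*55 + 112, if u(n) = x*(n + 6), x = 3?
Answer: 17099/217 ≈ 78.797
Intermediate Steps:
u(n) = 18 + 3*n (u(n) = 3*(n + 6) = 3*(6 + n) = 18 + 3*n)
(24/56 - 32/(u(3) - 1*(-4)))*55 + 112 = (24/56 - 32/((18 + 3*3) - 1*(-4)))*55 + 112 = (24*(1/56) - 32/((18 + 9) + 4))*55 + 112 = (3/7 - 32/(27 + 4))*55 + 112 = (3/7 - 32/31)*55 + 112 = -131/217*55 + 112 = -7205/217 + 112 = 17099/217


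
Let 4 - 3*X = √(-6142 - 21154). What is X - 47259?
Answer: -141773/3 - 4*I*√1706/3 ≈ -47258.0 - 55.072*I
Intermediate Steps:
X = 4/3 - 4*I*√1706/3 (X = 4/3 - √(-6142 - 21154)/3 = 4/3 - 4*I*√1706/3 ≈ 1.3333 - 55.072*I)
X - 47259 = (4/3 - 4*I*√1706/3) - 47259 = -141773/3 - 4*I*√1706/3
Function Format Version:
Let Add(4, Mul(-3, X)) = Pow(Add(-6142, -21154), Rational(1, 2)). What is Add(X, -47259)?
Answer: Add(Rational(-141773, 3), Mul(Rational(-4, 3), I, Pow(1706, Rational(1, 2)))) ≈ Add(-47258., Mul(-55.072, I))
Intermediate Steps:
X = Add(Rational(4, 3), Mul(Rational(-4, 3), I, Pow(1706, Rational(1, 2)))) (X = Add(Rational(4, 3), Mul(Rational(-1, 3), Pow(Add(-6142, -21154), Rational(1, 2)))) = Add(Rational(4, 3), Mul(Rational(-1, 3), Pow(-27296, Rational(1, 2)))) = Add(Rational(4, 3), Mul(Rational(-1, 3), Mul(4, I, Pow(1706, Rational(1, 2))))) = Add(Rational(4, 3), Mul(Rational(-4, 3), I, Pow(1706, Rational(1, 2)))) ≈ Add(1.3333, Mul(-55.072, I)))
Add(X, -47259) = Add(Add(Rational(4, 3), Mul(Rational(-4, 3), I, Pow(1706, Rational(1, 2)))), -47259) = Add(Rational(-141773, 3), Mul(Rational(-4, 3), I, Pow(1706, Rational(1, 2))))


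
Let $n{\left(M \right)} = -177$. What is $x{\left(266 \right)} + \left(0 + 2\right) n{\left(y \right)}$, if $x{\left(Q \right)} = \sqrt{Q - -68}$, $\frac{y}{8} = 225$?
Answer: $-354 + \sqrt{334} \approx -335.72$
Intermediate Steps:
$y = 1800$ ($y = 8 \cdot 225 = 1800$)
$x{\left(Q \right)} = \sqrt{68 + Q}$ ($x{\left(Q \right)} = \sqrt{Q + \left(78 - 10\right)} = \sqrt{Q + 68} = \sqrt{68 + Q}$)
$x{\left(266 \right)} + \left(0 + 2\right) n{\left(y \right)} = \sqrt{68 + 266} + \left(0 + 2\right) \left(-177\right) = \sqrt{334} + 2 \left(-177\right) = \sqrt{334} - 354 = -354 + \sqrt{334}$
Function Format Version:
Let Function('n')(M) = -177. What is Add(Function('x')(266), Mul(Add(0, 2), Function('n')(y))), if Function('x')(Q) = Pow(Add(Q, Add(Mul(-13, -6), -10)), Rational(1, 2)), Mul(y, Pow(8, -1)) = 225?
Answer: Add(-354, Pow(334, Rational(1, 2))) ≈ -335.72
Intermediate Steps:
y = 1800 (y = Mul(8, 225) = 1800)
Function('x')(Q) = Pow(Add(68, Q), Rational(1, 2)) (Function('x')(Q) = Pow(Add(Q, Add(78, -10)), Rational(1, 2)) = Pow(Add(Q, 68), Rational(1, 2)) = Pow(Add(68, Q), Rational(1, 2)))
Add(Function('x')(266), Mul(Add(0, 2), Function('n')(y))) = Add(Pow(Add(68, 266), Rational(1, 2)), Mul(Add(0, 2), -177)) = Add(Pow(334, Rational(1, 2)), Mul(2, -177)) = Add(Pow(334, Rational(1, 2)), -354) = Add(-354, Pow(334, Rational(1, 2)))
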